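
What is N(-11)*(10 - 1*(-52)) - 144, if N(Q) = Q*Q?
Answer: 7358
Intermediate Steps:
N(Q) = Q**2
N(-11)*(10 - 1*(-52)) - 144 = (-11)**2*(10 - 1*(-52)) - 144 = 121*(10 + 52) - 144 = 121*62 - 144 = 7502 - 144 = 7358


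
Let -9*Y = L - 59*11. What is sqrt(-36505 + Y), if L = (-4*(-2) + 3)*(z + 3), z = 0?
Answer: I*sqrt(327929)/3 ≈ 190.88*I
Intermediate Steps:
L = 33 (L = (-4*(-2) + 3)*(0 + 3) = (8 + 3)*3 = 11*3 = 33)
Y = 616/9 (Y = -(33 - 59*11)/9 = -(33 - 649)/9 = -1/9*(-616) = 616/9 ≈ 68.444)
sqrt(-36505 + Y) = sqrt(-36505 + 616/9) = sqrt(-327929/9) = I*sqrt(327929)/3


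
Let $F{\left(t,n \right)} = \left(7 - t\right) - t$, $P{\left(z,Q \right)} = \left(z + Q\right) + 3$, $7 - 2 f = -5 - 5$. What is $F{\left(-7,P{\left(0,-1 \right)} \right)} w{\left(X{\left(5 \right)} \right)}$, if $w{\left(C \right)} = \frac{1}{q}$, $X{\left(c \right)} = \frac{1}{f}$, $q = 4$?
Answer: $\frac{21}{4} \approx 5.25$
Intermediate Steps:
$f = \frac{17}{2}$ ($f = \frac{7}{2} - \frac{-5 - 5}{2} = \frac{7}{2} - -5 = \frac{7}{2} + 5 = \frac{17}{2} \approx 8.5$)
$P{\left(z,Q \right)} = 3 + Q + z$ ($P{\left(z,Q \right)} = \left(Q + z\right) + 3 = 3 + Q + z$)
$X{\left(c \right)} = \frac{2}{17}$ ($X{\left(c \right)} = \frac{1}{\frac{17}{2}} = \frac{2}{17}$)
$F{\left(t,n \right)} = 7 - 2 t$
$w{\left(C \right)} = \frac{1}{4}$
$F{\left(-7,P{\left(0,-1 \right)} \right)} w{\left(X{\left(5 \right)} \right)} = \left(7 - -14\right) \frac{1}{4} = \left(7 + 14\right) \frac{1}{4} = 21 \cdot \frac{1}{4} = \frac{21}{4}$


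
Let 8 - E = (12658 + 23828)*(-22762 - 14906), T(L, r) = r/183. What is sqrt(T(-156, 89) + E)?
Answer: sqrt(46025763091071)/183 ≈ 37072.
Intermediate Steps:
T(L, r) = r/183 (T(L, r) = r*(1/183) = r/183)
E = 1374354656 (E = 8 - (12658 + 23828)*(-22762 - 14906) = 8 - 36486*(-37668) = 8 - 1*(-1374354648) = 8 + 1374354648 = 1374354656)
sqrt(T(-156, 89) + E) = sqrt((1/183)*89 + 1374354656) = sqrt(89/183 + 1374354656) = sqrt(251506902137/183) = sqrt(46025763091071)/183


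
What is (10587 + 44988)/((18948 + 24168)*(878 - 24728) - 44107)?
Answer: -55575/1028360707 ≈ -5.4042e-5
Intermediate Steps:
(10587 + 44988)/((18948 + 24168)*(878 - 24728) - 44107) = 55575/(43116*(-23850) - 44107) = 55575/(-1028316600 - 44107) = 55575/(-1028360707) = 55575*(-1/1028360707) = -55575/1028360707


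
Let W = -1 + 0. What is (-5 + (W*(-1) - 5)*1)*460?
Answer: -4140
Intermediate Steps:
W = -1
(-5 + (W*(-1) - 5)*1)*460 = (-5 + (-1*(-1) - 5)*1)*460 = (-5 + (1 - 5)*1)*460 = (-5 - 4*1)*460 = (-5 - 4)*460 = -9*460 = -4140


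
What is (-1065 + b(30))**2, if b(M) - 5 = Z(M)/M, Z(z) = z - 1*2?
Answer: 252364996/225 ≈ 1.1216e+6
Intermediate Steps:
Z(z) = -2 + z (Z(z) = z - 2 = -2 + z)
b(M) = 5 + (-2 + M)/M
(-1065 + b(30))**2 = (-1065 + (6 - 2/30))**2 = (-1065 + (6 - 2*1/30))**2 = (-1065 + (6 - 1/15))**2 = (-1065 + 89/15)**2 = (-15886/15)**2 = 252364996/225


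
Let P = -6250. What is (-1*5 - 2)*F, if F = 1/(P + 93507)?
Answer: -7/87257 ≈ -8.0223e-5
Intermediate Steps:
F = 1/87257 (F = 1/(-6250 + 93507) = 1/87257 ≈ 1.1460e-5)
(-1*5 - 2)*F = (-1*5 - 2)*(1/87257) = (-5 - 2)*(1/87257) = -7*1/87257 = -7/87257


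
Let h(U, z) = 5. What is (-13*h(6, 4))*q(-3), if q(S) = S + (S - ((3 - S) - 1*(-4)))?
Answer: 1040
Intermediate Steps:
q(S) = -7 + 3*S (q(S) = S + (S - ((3 - S) + 4)) = S + (S - (7 - S)) = S + (S + (-7 + S)) = S + (-7 + 2*S) = -7 + 3*S)
(-13*h(6, 4))*q(-3) = (-13*5)*(-7 + 3*(-3)) = -65*(-7 - 9) = -65*(-16) = 1040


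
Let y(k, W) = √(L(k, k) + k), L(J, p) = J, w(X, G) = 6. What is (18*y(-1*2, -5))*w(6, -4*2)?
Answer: 216*I ≈ 216.0*I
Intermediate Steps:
y(k, W) = √2*√k (y(k, W) = √(k + k) = √(2*k) = √2*√k)
(18*y(-1*2, -5))*w(6, -4*2) = (18*(√2*√(-1*2)))*6 = (18*(√2*√(-2)))*6 = (18*(√2*(I*√2)))*6 = (18*(2*I))*6 = (36*I)*6 = 216*I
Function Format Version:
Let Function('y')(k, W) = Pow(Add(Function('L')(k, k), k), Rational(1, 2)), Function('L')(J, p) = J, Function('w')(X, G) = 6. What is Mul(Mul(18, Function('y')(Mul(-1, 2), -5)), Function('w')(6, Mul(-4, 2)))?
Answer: Mul(216, I) ≈ Mul(216.00, I)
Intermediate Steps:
Function('y')(k, W) = Mul(Pow(2, Rational(1, 2)), Pow(k, Rational(1, 2))) (Function('y')(k, W) = Pow(Add(k, k), Rational(1, 2)) = Pow(Mul(2, k), Rational(1, 2)) = Mul(Pow(2, Rational(1, 2)), Pow(k, Rational(1, 2))))
Mul(Mul(18, Function('y')(Mul(-1, 2), -5)), Function('w')(6, Mul(-4, 2))) = Mul(Mul(18, Mul(Pow(2, Rational(1, 2)), Pow(Mul(-1, 2), Rational(1, 2)))), 6) = Mul(Mul(18, Mul(Pow(2, Rational(1, 2)), Pow(-2, Rational(1, 2)))), 6) = Mul(Mul(18, Mul(Pow(2, Rational(1, 2)), Mul(I, Pow(2, Rational(1, 2))))), 6) = Mul(Mul(18, Mul(2, I)), 6) = Mul(Mul(36, I), 6) = Mul(216, I)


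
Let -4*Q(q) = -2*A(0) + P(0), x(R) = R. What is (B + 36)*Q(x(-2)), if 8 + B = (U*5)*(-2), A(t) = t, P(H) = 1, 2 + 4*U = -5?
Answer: -91/8 ≈ -11.375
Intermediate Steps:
U = -7/4 (U = -1/2 + (1/4)*(-5) = -1/2 - 5/4 = -7/4 ≈ -1.7500)
Q(q) = -1/4 (Q(q) = -(-2*0 + 1)/4 = -(0 + 1)/4 = -1/4*1 = -1/4)
B = 19/2 (B = -8 - 7/4*5*(-2) = -8 - 35/4*(-2) = -8 + 35/2 = 19/2 ≈ 9.5000)
(B + 36)*Q(x(-2)) = (19/2 + 36)*(-1/4) = (91/2)*(-1/4) = -91/8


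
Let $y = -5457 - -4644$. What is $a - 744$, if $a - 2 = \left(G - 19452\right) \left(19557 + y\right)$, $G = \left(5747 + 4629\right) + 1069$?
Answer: $-150083950$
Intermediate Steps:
$G = 11445$ ($G = 10376 + 1069 = 11445$)
$y = -813$ ($y = -5457 + 4644 = -813$)
$a = -150083206$ ($a = 2 + \left(11445 - 19452\right) \left(19557 - 813\right) = 2 - 150083208 = -150083206$)
$a - 744 = -150083206 - 744 = -150083950$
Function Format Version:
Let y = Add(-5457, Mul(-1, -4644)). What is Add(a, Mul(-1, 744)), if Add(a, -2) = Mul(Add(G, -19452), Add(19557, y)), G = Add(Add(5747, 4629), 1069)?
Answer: -150083950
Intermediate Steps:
G = 11445 (G = Add(10376, 1069) = 11445)
y = -813 (y = Add(-5457, 4644) = -813)
a = -150083206 (a = Add(2, Mul(Add(11445, -19452), Add(19557, -813))) = Add(2, Mul(-8007, 18744)) = Add(2, -150083208) = -150083206)
Add(a, Mul(-1, 744)) = Add(-150083206, Mul(-1, 744)) = Add(-150083206, -744) = -150083950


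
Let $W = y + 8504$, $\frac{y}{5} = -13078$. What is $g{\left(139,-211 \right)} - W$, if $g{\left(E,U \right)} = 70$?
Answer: $56956$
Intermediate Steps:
$y = -65390$ ($y = 5 \left(-13078\right) = -65390$)
$W = -56886$ ($W = -65390 + 8504 = -56886$)
$g{\left(139,-211 \right)} - W = 70 - -56886 = 70 + 56886 = 56956$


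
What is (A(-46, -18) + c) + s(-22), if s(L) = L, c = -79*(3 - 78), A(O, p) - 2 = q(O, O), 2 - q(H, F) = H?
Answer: 5953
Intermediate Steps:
q(H, F) = 2 - H
A(O, p) = 4 - O (A(O, p) = 2 + (2 - O) = 4 - O)
c = 5925 (c = -79*(-75) = 5925)
(A(-46, -18) + c) + s(-22) = ((4 - 1*(-46)) + 5925) - 22 = ((4 + 46) + 5925) - 22 = (50 + 5925) - 22 = 5975 - 22 = 5953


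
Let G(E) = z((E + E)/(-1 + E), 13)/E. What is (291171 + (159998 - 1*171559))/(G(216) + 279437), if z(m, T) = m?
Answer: 60116150/60078957 ≈ 1.0006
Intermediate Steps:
G(E) = 2/(-1 + E) (G(E) = ((E + E)/(-1 + E))/E = ((2*E)/(-1 + E))/E = (2*E/(-1 + E))/E = 2/(-1 + E))
(291171 + (159998 - 1*171559))/(G(216) + 279437) = (291171 + (159998 - 1*171559))/(2/(-1 + 216) + 279437) = (291171 + (159998 - 171559))/(2/215 + 279437) = (291171 - 11561)/(2*(1/215) + 279437) = 279610/(2/215 + 279437) = 279610/(60078957/215) = 279610*(215/60078957) = 60116150/60078957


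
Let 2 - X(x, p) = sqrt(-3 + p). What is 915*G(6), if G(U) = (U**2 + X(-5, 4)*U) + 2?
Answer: 40260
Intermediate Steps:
X(x, p) = 2 - sqrt(-3 + p)
G(U) = 2 + U + U**2 (G(U) = (U**2 + (2 - sqrt(-3 + 4))*U) + 2 = (U**2 + (2 - sqrt(1))*U) + 2 = (U**2 + (2 - 1*1)*U) + 2 = (U**2 + (2 - 1)*U) + 2 = (U**2 + 1*U) + 2 = (U**2 + U) + 2 = (U + U**2) + 2 = 2 + U + U**2)
915*G(6) = 915*(2 + 6 + 6**2) = 915*(2 + 6 + 36) = 915*44 = 40260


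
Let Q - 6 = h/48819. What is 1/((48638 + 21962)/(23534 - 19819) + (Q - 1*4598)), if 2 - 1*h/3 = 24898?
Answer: -12090839/55309855656 ≈ -0.00021860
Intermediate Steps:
h = -74688 (h = 6 - 3*24898 = 6 - 74694 = -74688)
Q = 72742/16273 (Q = 6 - 74688/48819 = 6 - 74688*1/48819 = 6 - 24896/16273 = 72742/16273 ≈ 4.4701)
1/((48638 + 21962)/(23534 - 19819) + (Q - 1*4598)) = 1/((48638 + 21962)/(23534 - 19819) + (72742/16273 - 1*4598)) = 1/(70600/3715 + (72742/16273 - 4598)) = 1/(70600*(1/3715) - 74750512/16273) = 1/(14120/743 - 74750512/16273) = 1/(-55309855656/12090839) = -12090839/55309855656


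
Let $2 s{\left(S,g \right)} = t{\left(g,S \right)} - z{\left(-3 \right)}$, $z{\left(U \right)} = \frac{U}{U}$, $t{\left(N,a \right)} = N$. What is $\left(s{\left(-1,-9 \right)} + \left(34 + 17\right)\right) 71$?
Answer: $3266$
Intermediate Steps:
$z{\left(U \right)} = 1$
$s{\left(S,g \right)} = - \frac{1}{2} + \frac{g}{2}$ ($s{\left(S,g \right)} = \frac{g - 1}{2} = \frac{-1 + g}{2} = - \frac{1}{2} + \frac{g}{2}$)
$\left(s{\left(-1,-9 \right)} + \left(34 + 17\right)\right) 71 = \left(\left(- \frac{1}{2} + \frac{1}{2} \left(-9\right)\right) + \left(34 + 17\right)\right) 71 = \left(\left(- \frac{1}{2} - \frac{9}{2}\right) + 51\right) 71 = \left(-5 + 51\right) 71 = 46 \cdot 71 = 3266$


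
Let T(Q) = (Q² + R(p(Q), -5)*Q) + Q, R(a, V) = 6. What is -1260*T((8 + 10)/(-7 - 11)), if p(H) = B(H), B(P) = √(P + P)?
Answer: 7560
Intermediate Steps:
B(P) = √2*√P (B(P) = √(2*P) = √2*√P)
p(H) = √2*√H
T(Q) = Q² + 7*Q (T(Q) = (Q² + 6*Q) + Q = Q² + 7*Q)
-1260*T((8 + 10)/(-7 - 11)) = -1260*(8 + 10)/(-7 - 11)*(7 + (8 + 10)/(-7 - 11)) = -1260*18/(-18)*(7 + 18/(-18)) = -1260*18*(-1/18)*(7 + 18*(-1/18)) = -(-1260)*(7 - 1) = -(-1260)*6 = -1260*(-6) = 7560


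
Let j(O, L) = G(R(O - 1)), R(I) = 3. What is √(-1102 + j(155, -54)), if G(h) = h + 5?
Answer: I*√1094 ≈ 33.076*I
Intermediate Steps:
G(h) = 5 + h
j(O, L) = 8 (j(O, L) = 5 + 3 = 8)
√(-1102 + j(155, -54)) = √(-1102 + 8) = √(-1094) = I*√1094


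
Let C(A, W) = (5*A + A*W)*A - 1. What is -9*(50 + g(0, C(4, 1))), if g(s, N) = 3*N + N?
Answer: -3870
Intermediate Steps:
C(A, W) = -1 + A*(5*A + A*W) (C(A, W) = A*(5*A + A*W) - 1 = -1 + A*(5*A + A*W))
g(s, N) = 4*N
-9*(50 + g(0, C(4, 1))) = -9*(50 + 4*(-1 + 5*4**2 + 1*4**2)) = -9*(50 + 4*(-1 + 5*16 + 1*16)) = -9*(50 + 4*(-1 + 80 + 16)) = -9*(50 + 4*95) = -9*(50 + 380) = -9*430 = -3870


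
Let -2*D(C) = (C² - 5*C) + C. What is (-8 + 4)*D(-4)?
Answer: 64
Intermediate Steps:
D(C) = 2*C - C²/2 (D(C) = -((C² - 5*C) + C)/2 = -(C² - 4*C)/2 = 2*C - C²/2)
(-8 + 4)*D(-4) = (-8 + 4)*((½)*(-4)*(4 - 1*(-4))) = -2*(-4)*(4 + 4) = -2*(-4)*8 = -4*(-16) = 64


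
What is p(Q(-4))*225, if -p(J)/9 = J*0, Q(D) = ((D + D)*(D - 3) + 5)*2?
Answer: 0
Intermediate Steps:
Q(D) = 10 + 4*D*(-3 + D) (Q(D) = ((2*D)*(-3 + D) + 5)*2 = (2*D*(-3 + D) + 5)*2 = (5 + 2*D*(-3 + D))*2 = 10 + 4*D*(-3 + D))
p(J) = 0 (p(J) = -9*J*0 = -9*0 = 0)
p(Q(-4))*225 = 0*225 = 0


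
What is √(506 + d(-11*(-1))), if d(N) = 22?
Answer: 4*√33 ≈ 22.978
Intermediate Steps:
√(506 + d(-11*(-1))) = √(506 + 22) = √528 = 4*√33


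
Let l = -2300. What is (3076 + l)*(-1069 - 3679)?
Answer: -3684448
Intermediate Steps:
(3076 + l)*(-1069 - 3679) = (3076 - 2300)*(-1069 - 3679) = 776*(-4748) = -3684448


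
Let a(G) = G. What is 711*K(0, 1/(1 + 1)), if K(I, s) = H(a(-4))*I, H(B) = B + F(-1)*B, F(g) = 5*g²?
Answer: 0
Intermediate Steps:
H(B) = 6*B (H(B) = B + (5*(-1)²)*B = B + (5*1)*B = B + 5*B = 6*B)
K(I, s) = -24*I (K(I, s) = (6*(-4))*I = -24*I)
711*K(0, 1/(1 + 1)) = 711*(-24*0) = 711*0 = 0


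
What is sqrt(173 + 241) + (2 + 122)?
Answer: 124 + 3*sqrt(46) ≈ 144.35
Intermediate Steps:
sqrt(173 + 241) + (2 + 122) = sqrt(414) + 124 = 3*sqrt(46) + 124 = 124 + 3*sqrt(46)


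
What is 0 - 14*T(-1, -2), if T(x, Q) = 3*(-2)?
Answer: 84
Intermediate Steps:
T(x, Q) = -6
0 - 14*T(-1, -2) = 0 - 14*(-6) = 0 + 84 = 84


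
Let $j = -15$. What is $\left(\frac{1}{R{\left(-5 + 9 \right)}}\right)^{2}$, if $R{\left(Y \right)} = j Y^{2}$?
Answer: $\frac{1}{57600} \approx 1.7361 \cdot 10^{-5}$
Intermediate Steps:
$R{\left(Y \right)} = - 15 Y^{2}$
$\left(\frac{1}{R{\left(-5 + 9 \right)}}\right)^{2} = \left(\frac{1}{\left(-15\right) \left(-5 + 9\right)^{2}}\right)^{2} = \left(\frac{1}{\left(-15\right) 4^{2}}\right)^{2} = \left(\frac{1}{\left(-15\right) 16}\right)^{2} = \left(\frac{1}{-240}\right)^{2} = \left(- \frac{1}{240}\right)^{2} = \frac{1}{57600}$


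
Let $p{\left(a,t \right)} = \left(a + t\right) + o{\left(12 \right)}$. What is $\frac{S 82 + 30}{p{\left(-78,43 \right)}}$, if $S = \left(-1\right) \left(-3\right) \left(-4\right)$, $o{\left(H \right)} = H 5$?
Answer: $- \frac{954}{25} \approx -38.16$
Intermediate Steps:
$o{\left(H \right)} = 5 H$
$S = -12$ ($S = 3 \left(-4\right) = -12$)
$p{\left(a,t \right)} = 60 + a + t$ ($p{\left(a,t \right)} = \left(a + t\right) + 5 \cdot 12 = \left(a + t\right) + 60 = 60 + a + t$)
$\frac{S 82 + 30}{p{\left(-78,43 \right)}} = \frac{\left(-12\right) 82 + 30}{60 - 78 + 43} = \frac{-984 + 30}{25} = \left(-954\right) \frac{1}{25} = - \frac{954}{25}$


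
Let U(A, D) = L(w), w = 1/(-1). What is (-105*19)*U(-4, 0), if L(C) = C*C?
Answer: -1995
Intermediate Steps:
w = -1
L(C) = C²
U(A, D) = 1 (U(A, D) = (-1)² = 1)
(-105*19)*U(-4, 0) = -105*19*1 = -1995*1 = -1995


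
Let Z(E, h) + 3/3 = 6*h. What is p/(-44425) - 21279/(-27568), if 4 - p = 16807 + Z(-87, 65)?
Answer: 1419268631/1224708400 ≈ 1.1589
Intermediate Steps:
Z(E, h) = -1 + 6*h
p = -17192 (p = 4 - (16807 + (-1 + 6*65)) = 4 - (16807 + (-1 + 390)) = 4 - (16807 + 389) = 4 - 1*17196 = 4 - 17196 = -17192)
p/(-44425) - 21279/(-27568) = -17192/(-44425) - 21279/(-27568) = -17192*(-1/44425) - 21279*(-1/27568) = 17192/44425 + 21279/27568 = 1419268631/1224708400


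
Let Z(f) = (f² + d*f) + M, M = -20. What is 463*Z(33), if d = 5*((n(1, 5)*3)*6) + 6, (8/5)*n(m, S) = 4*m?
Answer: 4024396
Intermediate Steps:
n(m, S) = 5*m/2 (n(m, S) = 5*(4*m)/8 = 5*m/2)
d = 231 (d = 5*((((5/2)*1)*3)*6) + 6 = 5*(((5/2)*3)*6) + 6 = 5*((15/2)*6) + 6 = 5*45 + 6 = 225 + 6 = 231)
Z(f) = -20 + f² + 231*f (Z(f) = (f² + 231*f) - 20 = -20 + f² + 231*f)
463*Z(33) = 463*(-20 + 33² + 231*33) = 463*(-20 + 1089 + 7623) = 463*8692 = 4024396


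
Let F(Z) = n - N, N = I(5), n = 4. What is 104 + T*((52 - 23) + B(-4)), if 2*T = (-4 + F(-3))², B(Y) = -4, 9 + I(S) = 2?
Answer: 1433/2 ≈ 716.50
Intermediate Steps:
I(S) = -7 (I(S) = -9 + 2 = -7)
N = -7
F(Z) = 11 (F(Z) = 4 - 1*(-7) = 4 + 7 = 11)
T = 49/2 (T = (-4 + 11)²/2 = (½)*7² = (½)*49 = 49/2 ≈ 24.500)
104 + T*((52 - 23) + B(-4)) = 104 + 49*((52 - 23) - 4)/2 = 104 + 49*(29 - 4)/2 = 104 + (49/2)*25 = 104 + 1225/2 = 1433/2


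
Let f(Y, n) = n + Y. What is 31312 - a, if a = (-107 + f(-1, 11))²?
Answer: 21903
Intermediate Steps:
f(Y, n) = Y + n
a = 9409 (a = (-107 + (-1 + 11))² = (-107 + 10)² = (-97)² = 9409)
31312 - a = 31312 - 1*9409 = 31312 - 9409 = 21903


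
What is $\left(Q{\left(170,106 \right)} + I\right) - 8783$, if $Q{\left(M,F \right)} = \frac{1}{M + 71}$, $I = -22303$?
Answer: $- \frac{7491725}{241} \approx -31086.0$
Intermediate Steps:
$Q{\left(M,F \right)} = \frac{1}{71 + M}$
$\left(Q{\left(170,106 \right)} + I\right) - 8783 = \left(\frac{1}{71 + 170} - 22303\right) - 8783 = \left(\frac{1}{241} - 22303\right) - 8783 = - \frac{5375022}{241} - 8783 = - \frac{7491725}{241}$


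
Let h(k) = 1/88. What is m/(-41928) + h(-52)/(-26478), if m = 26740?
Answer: -2596081387/4070621808 ≈ -0.63776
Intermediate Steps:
h(k) = 1/88
m/(-41928) + h(-52)/(-26478) = 26740/(-41928) + (1/88)/(-26478) = 26740*(-1/41928) + (1/88)*(-1/26478) = -6685/10482 - 1/2330064 = -2596081387/4070621808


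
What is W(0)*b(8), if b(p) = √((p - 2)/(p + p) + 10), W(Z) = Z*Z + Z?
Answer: 0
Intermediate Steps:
W(Z) = Z + Z² (W(Z) = Z² + Z = Z + Z²)
b(p) = √(10 + (-2 + p)/(2*p)) (b(p) = √((-2 + p)/((2*p)) + 10) = √((-2 + p)*(1/(2*p)) + 10) = √((-2 + p)/(2*p) + 10) = √(10 + (-2 + p)/(2*p)))
W(0)*b(8) = (0*(1 + 0))*(√(42 - 4/8)/2) = (0*1)*(√(42 - 4*⅛)/2) = 0*(√(42 - ½)/2) = 0*(√(83/2)/2) = 0*((√166/2)/2) = 0*(√166/4) = 0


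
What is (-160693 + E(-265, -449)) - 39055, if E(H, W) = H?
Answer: -200013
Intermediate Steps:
(-160693 + E(-265, -449)) - 39055 = (-160693 - 265) - 39055 = -160958 - 39055 = -200013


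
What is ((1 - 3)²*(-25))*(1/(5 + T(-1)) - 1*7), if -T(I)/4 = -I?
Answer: 600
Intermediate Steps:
T(I) = 4*I (T(I) = -(-4)*I = 4*I)
((1 - 3)²*(-25))*(1/(5 + T(-1)) - 1*7) = ((1 - 3)²*(-25))*(1/(5 + 4*(-1)) - 1*7) = ((-2)²*(-25))*(1/(5 - 4) - 7) = (4*(-25))*(1/1 - 7) = -100*(1 - 7) = -100*(-6) = 600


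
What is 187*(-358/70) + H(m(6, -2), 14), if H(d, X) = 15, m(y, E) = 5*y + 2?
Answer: -32948/35 ≈ -941.37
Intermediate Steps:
m(y, E) = 2 + 5*y
187*(-358/70) + H(m(6, -2), 14) = 187*(-358/70) + 15 = 187*(-358*1/70) + 15 = 187*(-179/35) + 15 = -33473/35 + 15 = -32948/35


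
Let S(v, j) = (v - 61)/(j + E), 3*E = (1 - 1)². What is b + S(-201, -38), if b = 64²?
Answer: 77955/19 ≈ 4102.9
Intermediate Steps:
E = 0 (E = (1 - 1)²/3 = (⅓)*0² = (⅓)*0 = 0)
S(v, j) = (-61 + v)/j (S(v, j) = (v - 61)/(j + 0) = (-61 + v)/j)
b = 4096
b + S(-201, -38) = 4096 + (-61 - 201)/(-38) = 4096 - 1/38*(-262) = 4096 + 131/19 = 77955/19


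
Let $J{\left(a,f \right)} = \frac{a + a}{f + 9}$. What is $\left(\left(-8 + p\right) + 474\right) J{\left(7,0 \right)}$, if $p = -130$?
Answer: $\frac{1568}{3} \approx 522.67$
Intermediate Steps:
$J{\left(a,f \right)} = \frac{2 a}{9 + f}$
$\left(\left(-8 + p\right) + 474\right) J{\left(7,0 \right)} = \left(\left(-8 - 130\right) + 474\right) 2 \cdot 7 \frac{1}{9 + 0} = \left(-138 + 474\right) 2 \cdot 7 \cdot \frac{1}{9} = 336 \cdot 2 \cdot 7 \cdot \frac{1}{9} = 336 \cdot \frac{14}{9} = \frac{1568}{3}$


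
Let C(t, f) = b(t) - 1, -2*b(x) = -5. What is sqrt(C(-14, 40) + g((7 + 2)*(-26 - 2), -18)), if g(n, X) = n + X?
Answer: I*sqrt(1074)/2 ≈ 16.386*I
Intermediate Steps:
b(x) = 5/2 (b(x) = -1/2*(-5) = 5/2)
g(n, X) = X + n
C(t, f) = 3/2 (C(t, f) = 5/2 - 1 = 3/2)
sqrt(C(-14, 40) + g((7 + 2)*(-26 - 2), -18)) = sqrt(3/2 + (-18 + (7 + 2)*(-26 - 2))) = sqrt(3/2 + (-18 + 9*(-28))) = sqrt(3/2 + (-18 - 252)) = sqrt(3/2 - 270) = sqrt(-537/2) = I*sqrt(1074)/2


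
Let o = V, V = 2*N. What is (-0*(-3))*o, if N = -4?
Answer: 0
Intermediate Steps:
V = -8 (V = 2*(-4) = -8)
o = -8
(-0*(-3))*o = -0*(-3)*(-8) = -15*0*(-8) = 0*(-8) = 0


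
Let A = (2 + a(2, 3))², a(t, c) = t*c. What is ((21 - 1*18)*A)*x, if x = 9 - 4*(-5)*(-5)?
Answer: -17472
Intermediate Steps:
a(t, c) = c*t
A = 64 (A = (2 + 3*2)² = (2 + 6)² = 8² = 64)
x = -91 (x = 9 - (-20)*(-5) = 9 - 1*100 = 9 - 100 = -91)
((21 - 1*18)*A)*x = ((21 - 1*18)*64)*(-91) = ((21 - 18)*64)*(-91) = (3*64)*(-91) = 192*(-91) = -17472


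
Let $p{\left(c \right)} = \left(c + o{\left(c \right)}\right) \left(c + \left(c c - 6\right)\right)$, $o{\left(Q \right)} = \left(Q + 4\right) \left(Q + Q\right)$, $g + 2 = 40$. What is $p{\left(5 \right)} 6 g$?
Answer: $519840$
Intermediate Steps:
$g = 38$ ($g = -2 + 40 = 38$)
$o{\left(Q \right)} = 2 Q \left(4 + Q\right)$ ($o{\left(Q \right)} = \left(4 + Q\right) 2 Q = 2 Q \left(4 + Q\right)$)
$p{\left(c \right)} = \left(c + 2 c \left(4 + c\right)\right) \left(-6 + c + c^{2}\right)$ ($p{\left(c \right)} = \left(c + 2 c \left(4 + c\right)\right) \left(c + \left(c c - 6\right)\right) = \left(c + 2 c \left(4 + c\right)\right) \left(c + \left(c^{2} - 6\right)\right) = \left(c + 2 c \left(4 + c\right)\right) \left(c + \left(-6 + c^{2}\right)\right) = \left(c + 2 c \left(4 + c\right)\right) \left(-6 + c + c^{2}\right)$)
$p{\left(5 \right)} 6 g = 5 \left(-54 - 15 + 2 \cdot 5^{3} + 11 \cdot 5^{2}\right) 6 \cdot 38 = 5 \left(-54 - 15 + 2 \cdot 125 + 11 \cdot 25\right) 6 \cdot 38 = 5 \left(-54 - 15 + 250 + 275\right) 6 \cdot 38 = 5 \cdot 456 \cdot 6 \cdot 38 = 2280 \cdot 6 \cdot 38 = 13680 \cdot 38 = 519840$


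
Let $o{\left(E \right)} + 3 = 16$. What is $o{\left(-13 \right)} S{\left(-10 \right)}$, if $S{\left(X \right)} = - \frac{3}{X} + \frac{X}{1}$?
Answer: $- \frac{1261}{10} \approx -126.1$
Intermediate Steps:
$S{\left(X \right)} = X - \frac{3}{X}$ ($S{\left(X \right)} = - \frac{3}{X} + X 1 = - \frac{3}{X} + X = X - \frac{3}{X}$)
$o{\left(E \right)} = 13$ ($o{\left(E \right)} = -3 + 16 = 13$)
$o{\left(-13 \right)} S{\left(-10 \right)} = 13 \left(-10 - \frac{3}{-10}\right) = 13 \left(-10 - - \frac{3}{10}\right) = 13 \left(-10 + \frac{3}{10}\right) = 13 \left(- \frac{97}{10}\right) = - \frac{1261}{10}$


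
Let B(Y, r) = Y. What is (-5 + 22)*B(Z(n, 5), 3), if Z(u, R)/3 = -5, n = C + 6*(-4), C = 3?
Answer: -255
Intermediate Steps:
n = -21 (n = 3 + 6*(-4) = 3 - 24 = -21)
Z(u, R) = -15 (Z(u, R) = 3*(-5) = -15)
(-5 + 22)*B(Z(n, 5), 3) = (-5 + 22)*(-15) = 17*(-15) = -255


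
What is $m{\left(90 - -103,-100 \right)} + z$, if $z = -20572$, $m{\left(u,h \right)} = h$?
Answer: $-20672$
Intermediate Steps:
$m{\left(90 - -103,-100 \right)} + z = -100 - 20572 = -20672$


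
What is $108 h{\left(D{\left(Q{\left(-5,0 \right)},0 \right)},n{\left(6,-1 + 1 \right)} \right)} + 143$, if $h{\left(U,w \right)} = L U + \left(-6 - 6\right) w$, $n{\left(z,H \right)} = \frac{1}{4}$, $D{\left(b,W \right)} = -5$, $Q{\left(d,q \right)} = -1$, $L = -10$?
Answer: $5219$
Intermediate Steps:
$n{\left(z,H \right)} = \frac{1}{4}$
$h{\left(U,w \right)} = - 12 w - 10 U$ ($h{\left(U,w \right)} = - 10 U + \left(-6 - 6\right) w = - 10 U - 12 w = - 12 w - 10 U$)
$108 h{\left(D{\left(Q{\left(-5,0 \right)},0 \right)},n{\left(6,-1 + 1 \right)} \right)} + 143 = 108 \left(\left(-12\right) \frac{1}{4} - -50\right) + 143 = 108 \left(-3 + 50\right) + 143 = 108 \cdot 47 + 143 = 5076 + 143 = 5219$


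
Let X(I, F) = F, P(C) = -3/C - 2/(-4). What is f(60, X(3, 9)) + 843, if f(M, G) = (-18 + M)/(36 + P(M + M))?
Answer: 1231617/1459 ≈ 844.15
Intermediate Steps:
P(C) = 1/2 - 3/C (P(C) = -3/C - 2*(-1/4) = -3/C + 1/2 = 1/2 - 3/C)
f(M, G) = (-18 + M)/(36 + (-6 + 2*M)/(4*M)) (f(M, G) = (-18 + M)/(36 + (-6 + (M + M))/(2*(M + M))) = (-18 + M)/(36 + (-6 + 2*M)/(2*((2*M)))) = (-18 + M)/(36 + (1/(2*M))*(-6 + 2*M)/2) = (-18 + M)/(36 + (-6 + 2*M)/(4*M)))
f(60, X(3, 9)) + 843 = 2*60*(-18 + 60)/(-3 + 73*60) + 843 = 2*60*42/(-3 + 4380) + 843 = 2*60*42/4377 + 843 = 2*60*(1/4377)*42 + 843 = 1680/1459 + 843 = 1231617/1459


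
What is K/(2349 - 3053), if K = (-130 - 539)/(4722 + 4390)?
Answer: 669/6414848 ≈ 0.00010429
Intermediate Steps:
K = -669/9112 ≈ -0.073420
K/(2349 - 3053) = -669/(9112*(2349 - 3053)) = -669/9112/(-704) = -669/9112*(-1/704) = 669/6414848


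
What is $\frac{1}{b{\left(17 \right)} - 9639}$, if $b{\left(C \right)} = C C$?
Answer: $- \frac{1}{9350} \approx -0.00010695$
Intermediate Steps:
$b{\left(C \right)} = C^{2}$
$\frac{1}{b{\left(17 \right)} - 9639} = \frac{1}{17^{2} - 9639} = \frac{1}{289 - 9639} = \frac{1}{-9350} = - \frac{1}{9350}$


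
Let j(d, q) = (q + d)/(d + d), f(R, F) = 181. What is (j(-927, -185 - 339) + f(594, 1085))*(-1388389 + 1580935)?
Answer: 3605156425/103 ≈ 3.5002e+7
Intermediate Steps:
j(d, q) = (d + q)/(2*d) (j(d, q) = (d + q)/((2*d)) = (d + q)*(1/(2*d)) = (d + q)/(2*d))
(j(-927, -185 - 339) + f(594, 1085))*(-1388389 + 1580935) = ((½)*(-927 + (-185 - 339))/(-927) + 181)*(-1388389 + 1580935) = ((½)*(-1/927)*(-927 - 524) + 181)*192546 = ((½)*(-1/927)*(-1451) + 181)*192546 = (1451/1854 + 181)*192546 = (337025/1854)*192546 = 3605156425/103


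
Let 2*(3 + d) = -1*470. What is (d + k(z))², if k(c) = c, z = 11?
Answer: 51529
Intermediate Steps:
d = -238 (d = -3 + (-1*470)/2 = -3 + (½)*(-470) = -3 - 235 = -238)
(d + k(z))² = (-238 + 11)² = (-227)² = 51529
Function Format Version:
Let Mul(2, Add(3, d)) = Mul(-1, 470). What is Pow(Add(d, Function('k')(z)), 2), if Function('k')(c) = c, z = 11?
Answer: 51529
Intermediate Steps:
d = -238 (d = Add(-3, Mul(Rational(1, 2), Mul(-1, 470))) = Add(-3, Mul(Rational(1, 2), -470)) = Add(-3, -235) = -238)
Pow(Add(d, Function('k')(z)), 2) = Pow(Add(-238, 11), 2) = Pow(-227, 2) = 51529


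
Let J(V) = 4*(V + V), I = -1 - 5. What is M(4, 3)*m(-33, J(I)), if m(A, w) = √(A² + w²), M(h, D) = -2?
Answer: -6*√377 ≈ -116.50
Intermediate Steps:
I = -6
J(V) = 8*V (J(V) = 4*(2*V) = 8*V)
M(4, 3)*m(-33, J(I)) = -2*√((-33)² + (8*(-6))²) = -2*√(1089 + (-48)²) = -2*√(1089 + 2304) = -6*√377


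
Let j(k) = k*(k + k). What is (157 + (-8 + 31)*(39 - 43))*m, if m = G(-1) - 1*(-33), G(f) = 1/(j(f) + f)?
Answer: 2210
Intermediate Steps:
j(k) = 2*k² (j(k) = k*(2*k) = 2*k²)
G(f) = 1/(f + 2*f²) (G(f) = 1/(2*f² + f) = 1/(f + 2*f²))
m = 34 (m = 1/((-1)*(1 + 2*(-1))) - 1*(-33) = -1/(1 - 2) + 33 = -1/(-1) + 33 = -1*(-1) + 33 = 1 + 33 = 34)
(157 + (-8 + 31)*(39 - 43))*m = (157 + (-8 + 31)*(39 - 43))*34 = (157 + 23*(-4))*34 = (157 - 92)*34 = 65*34 = 2210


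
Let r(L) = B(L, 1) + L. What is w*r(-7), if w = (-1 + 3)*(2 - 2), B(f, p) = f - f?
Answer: 0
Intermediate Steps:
B(f, p) = 0
r(L) = L (r(L) = 0 + L = L)
w = 0 (w = 2*0 = 0)
w*r(-7) = 0*(-7) = 0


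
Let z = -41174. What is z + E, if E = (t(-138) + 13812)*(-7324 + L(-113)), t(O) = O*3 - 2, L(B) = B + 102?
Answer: -98300834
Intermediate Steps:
L(B) = 102 + B
t(O) = -2 + 3*O (t(O) = 3*O - 2 = -2 + 3*O)
E = -98259660 (E = ((-2 + 3*(-138)) + 13812)*(-7324 + (102 - 113)) = ((-2 - 414) + 13812)*(-7324 - 11) = (-416 + 13812)*(-7335) = 13396*(-7335) = -98259660)
z + E = -41174 - 98259660 = -98300834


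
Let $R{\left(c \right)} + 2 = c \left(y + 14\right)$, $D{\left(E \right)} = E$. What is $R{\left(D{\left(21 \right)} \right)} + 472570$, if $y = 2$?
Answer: $472904$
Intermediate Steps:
$R{\left(c \right)} = -2 + 16 c$ ($R{\left(c \right)} = -2 + c \left(2 + 14\right) = -2 + c 16 = -2 + 16 c$)
$R{\left(D{\left(21 \right)} \right)} + 472570 = \left(-2 + 16 \cdot 21\right) + 472570 = \left(-2 + 336\right) + 472570 = 334 + 472570 = 472904$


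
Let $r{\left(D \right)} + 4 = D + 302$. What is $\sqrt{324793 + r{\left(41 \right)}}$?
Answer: $2 \sqrt{81283} \approx 570.2$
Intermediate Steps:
$r{\left(D \right)} = 298 + D$ ($r{\left(D \right)} = -4 + \left(D + 302\right) = -4 + \left(302 + D\right) = 298 + D$)
$\sqrt{324793 + r{\left(41 \right)}} = \sqrt{324793 + \left(298 + 41\right)} = \sqrt{324793 + 339} = \sqrt{325132} = 2 \sqrt{81283}$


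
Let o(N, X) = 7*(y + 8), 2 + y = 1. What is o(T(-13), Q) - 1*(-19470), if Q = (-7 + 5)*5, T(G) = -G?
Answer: 19519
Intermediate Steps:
y = -1 (y = -2 + 1 = -1)
Q = -10 (Q = -2*5 = -10)
o(N, X) = 49 (o(N, X) = 7*(-1 + 8) = 7*7 = 49)
o(T(-13), Q) - 1*(-19470) = 49 - 1*(-19470) = 49 + 19470 = 19519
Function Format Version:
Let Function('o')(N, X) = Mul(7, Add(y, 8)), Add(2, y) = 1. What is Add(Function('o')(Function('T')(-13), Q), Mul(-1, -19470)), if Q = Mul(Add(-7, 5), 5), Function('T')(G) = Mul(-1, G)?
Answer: 19519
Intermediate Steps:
y = -1 (y = Add(-2, 1) = -1)
Q = -10 (Q = Mul(-2, 5) = -10)
Function('o')(N, X) = 49 (Function('o')(N, X) = Mul(7, Add(-1, 8)) = Mul(7, 7) = 49)
Add(Function('o')(Function('T')(-13), Q), Mul(-1, -19470)) = Add(49, Mul(-1, -19470)) = Add(49, 19470) = 19519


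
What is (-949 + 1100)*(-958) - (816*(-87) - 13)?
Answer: -73653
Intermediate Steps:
(-949 + 1100)*(-958) - (816*(-87) - 13) = 151*(-958) - (-70992 - 13) = -144658 - 1*(-71005) = -144658 + 71005 = -73653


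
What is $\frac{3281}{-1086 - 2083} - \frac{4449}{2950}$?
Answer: $- \frac{23777831}{9348550} \approx -2.5435$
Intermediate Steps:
$\frac{3281}{-1086 - 2083} - \frac{4449}{2950} = \frac{3281}{-3169} - \frac{4449}{2950} = 3281 \left(- \frac{1}{3169}\right) - \frac{4449}{2950} = - \frac{3281}{3169} - \frac{4449}{2950} = - \frac{23777831}{9348550}$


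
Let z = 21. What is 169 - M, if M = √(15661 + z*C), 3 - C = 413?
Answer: 169 - √7051 ≈ 85.030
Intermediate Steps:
C = -410 (C = 3 - 1*413 = 3 - 413 = -410)
M = √7051 (M = √(15661 + 21*(-410)) = √(15661 - 8610) = √7051 ≈ 83.970)
169 - M = 169 - √7051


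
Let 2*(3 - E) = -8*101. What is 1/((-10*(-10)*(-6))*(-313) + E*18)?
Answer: 1/195126 ≈ 5.1249e-6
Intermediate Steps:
E = 407 (E = 3 - (-4)*101 = 3 - 1/2*(-808) = 3 + 404 = 407)
1/((-10*(-10)*(-6))*(-313) + E*18) = 1/((-10*(-10)*(-6))*(-313) + 407*18) = 1/((100*(-6))*(-313) + 7326) = 1/(-600*(-313) + 7326) = 1/(187800 + 7326) = 1/195126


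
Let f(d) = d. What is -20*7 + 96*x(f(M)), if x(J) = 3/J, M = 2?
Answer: 4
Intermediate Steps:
-20*7 + 96*x(f(M)) = -20*7 + 96*(3/2) = -140 + 96*(3*(1/2)) = -140 + 96*(3/2) = -140 + 144 = 4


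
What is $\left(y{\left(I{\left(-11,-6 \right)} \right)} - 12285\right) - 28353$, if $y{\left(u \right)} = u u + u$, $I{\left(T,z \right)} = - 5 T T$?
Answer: $324782$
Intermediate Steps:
$I{\left(T,z \right)} = - 5 T^{2}$
$y{\left(u \right)} = u + u^{2}$ ($y{\left(u \right)} = u^{2} + u = u + u^{2}$)
$\left(y{\left(I{\left(-11,-6 \right)} \right)} - 12285\right) - 28353 = \left(- 5 \left(-11\right)^{2} \left(1 - 5 \left(-11\right)^{2}\right) - 12285\right) - 28353 = \left(\left(-5\right) 121 \left(1 - 605\right) - 12285\right) - 28353 = \left(- 605 \left(1 - 605\right) - 12285\right) - 28353 = \left(\left(-605\right) \left(-604\right) - 12285\right) - 28353 = \left(365420 - 12285\right) - 28353 = 353135 - 28353 = 324782$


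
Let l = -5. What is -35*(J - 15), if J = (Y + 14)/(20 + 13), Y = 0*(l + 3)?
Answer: 16835/33 ≈ 510.15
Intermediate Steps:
Y = 0 (Y = 0*(-5 + 3) = 0*(-2) = 0)
J = 14/33 (J = (0 + 14)/(20 + 13) = 14/33 ≈ 0.42424)
-35*(J - 15) = -35*(14/33 - 15) = -35*(-481/33) = 16835/33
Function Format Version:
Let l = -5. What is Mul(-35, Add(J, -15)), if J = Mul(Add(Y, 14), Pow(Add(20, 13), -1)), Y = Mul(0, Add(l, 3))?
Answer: Rational(16835, 33) ≈ 510.15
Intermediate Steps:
Y = 0 (Y = Mul(0, Add(-5, 3)) = Mul(0, -2) = 0)
J = Rational(14, 33) (J = Mul(Add(0, 14), Pow(Add(20, 13), -1)) = Mul(14, Pow(33, -1)) = Mul(14, Rational(1, 33)) = Rational(14, 33) ≈ 0.42424)
Mul(-35, Add(J, -15)) = Mul(-35, Add(Rational(14, 33), -15)) = Mul(-35, Rational(-481, 33)) = Rational(16835, 33)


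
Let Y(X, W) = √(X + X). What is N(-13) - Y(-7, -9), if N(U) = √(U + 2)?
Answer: I*(√11 - √14) ≈ -0.42503*I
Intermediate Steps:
N(U) = √(2 + U)
Y(X, W) = √2*√X (Y(X, W) = √(2*X) = √2*√X)
N(-13) - Y(-7, -9) = √(2 - 13) - √2*√(-7) = √(-11) - √2*I*√7 = I*√11 - I*√14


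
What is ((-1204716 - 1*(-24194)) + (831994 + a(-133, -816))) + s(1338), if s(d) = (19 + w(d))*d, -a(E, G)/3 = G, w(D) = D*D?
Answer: 2395025814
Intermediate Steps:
w(D) = D²
a(E, G) = -3*G
s(d) = d*(19 + d²) (s(d) = (19 + d²)*d = d*(19 + d²))
((-1204716 - 1*(-24194)) + (831994 + a(-133, -816))) + s(1338) = ((-1204716 - 1*(-24194)) + (831994 - 3*(-816))) + 1338*(19 + 1338²) = ((-1204716 + 24194) + (831994 + 2448)) + 1338*(19 + 1790244) = (-1180522 + 834442) + 1338*1790263 = -346080 + 2395371894 = 2395025814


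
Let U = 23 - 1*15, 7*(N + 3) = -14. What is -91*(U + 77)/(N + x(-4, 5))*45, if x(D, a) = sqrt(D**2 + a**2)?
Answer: -1740375/16 - 348075*sqrt(41)/16 ≈ -2.4807e+5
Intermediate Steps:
N = -5 (N = -3 + (1/7)*(-14) = -3 - 2 = -5)
U = 8 (U = 23 - 15 = 8)
-91*(U + 77)/(N + x(-4, 5))*45 = -91*(8 + 77)/(-5 + sqrt((-4)**2 + 5**2))*45 = -7735/(-5 + sqrt(16 + 25))*45 = -7735/(-5 + sqrt(41))*45 = -348075/(-5 + sqrt(41))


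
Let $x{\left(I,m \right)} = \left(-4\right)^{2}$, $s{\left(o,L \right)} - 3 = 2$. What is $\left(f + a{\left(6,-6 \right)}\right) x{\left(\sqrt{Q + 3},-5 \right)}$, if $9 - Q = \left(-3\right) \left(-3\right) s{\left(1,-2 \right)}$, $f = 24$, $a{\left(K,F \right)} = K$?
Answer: $480$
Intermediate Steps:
$s{\left(o,L \right)} = 5$ ($s{\left(o,L \right)} = 3 + 2 = 5$)
$Q = -36$ ($Q = 9 - \left(-3\right) \left(-3\right) 5 = 9 - 9 \cdot 5 = 9 - 45 = -36$)
$x{\left(I,m \right)} = 16$
$\left(f + a{\left(6,-6 \right)}\right) x{\left(\sqrt{Q + 3},-5 \right)} = \left(24 + 6\right) 16 = 30 \cdot 16 = 480$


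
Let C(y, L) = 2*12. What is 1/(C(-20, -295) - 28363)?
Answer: -1/28339 ≈ -3.5287e-5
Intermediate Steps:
C(y, L) = 24
1/(C(-20, -295) - 28363) = 1/(24 - 28363) = 1/(-28339) = -1/28339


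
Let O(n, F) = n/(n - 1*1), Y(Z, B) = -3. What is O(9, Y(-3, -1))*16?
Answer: 18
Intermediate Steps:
O(n, F) = n/(-1 + n) (O(n, F) = n/(n - 1) = n/(-1 + n))
O(9, Y(-3, -1))*16 = (9/(-1 + 9))*16 = (9/8)*16 = 18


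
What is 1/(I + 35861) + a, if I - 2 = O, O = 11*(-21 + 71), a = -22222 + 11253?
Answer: -399414196/36413 ≈ -10969.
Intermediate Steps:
a = -10969
O = 550 (O = 11*50 = 550)
I = 552 (I = 2 + 550 = 552)
1/(I + 35861) + a = 1/(552 + 35861) - 10969 = 1/36413 - 10969 = -399414196/36413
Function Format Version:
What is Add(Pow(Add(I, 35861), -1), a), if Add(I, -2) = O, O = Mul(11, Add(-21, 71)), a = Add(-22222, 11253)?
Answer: Rational(-399414196, 36413) ≈ -10969.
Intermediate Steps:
a = -10969
O = 550 (O = Mul(11, 50) = 550)
I = 552 (I = Add(2, 550) = 552)
Add(Pow(Add(I, 35861), -1), a) = Add(Pow(Add(552, 35861), -1), -10969) = Add(Pow(36413, -1), -10969) = Add(Rational(1, 36413), -10969) = Rational(-399414196, 36413)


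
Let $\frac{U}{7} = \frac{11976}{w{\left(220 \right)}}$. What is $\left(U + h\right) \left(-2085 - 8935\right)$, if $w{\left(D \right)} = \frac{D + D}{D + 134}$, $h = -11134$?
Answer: $- \frac{6826219984}{11} \approx -6.2057 \cdot 10^{8}$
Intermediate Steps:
$w{\left(D \right)} = \frac{2 D}{134 + D}$
$U = \frac{3709566}{55}$ ($U = 7 \frac{11976}{2 \cdot 220 \frac{1}{134 + 220}} = 7 \frac{11976}{2 \cdot 220 \cdot \frac{1}{354}} = 7 \frac{11976}{\frac{220}{177}} = 7 \cdot 11976 \cdot \frac{177}{220} = 7 \cdot \frac{529938}{55} = \frac{3709566}{55} \approx 67447.0$)
$\left(U + h\right) \left(-2085 - 8935\right) = \left(\frac{3709566}{55} - 11134\right) \left(-2085 - 8935\right) = \frac{3097196}{55} \left(-11020\right) = - \frac{6826219984}{11}$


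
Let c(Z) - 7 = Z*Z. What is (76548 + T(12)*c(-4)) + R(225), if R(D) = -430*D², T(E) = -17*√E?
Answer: -21692202 - 782*√3 ≈ -2.1694e+7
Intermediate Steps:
c(Z) = 7 + Z² (c(Z) = 7 + Z*Z = 7 + Z²)
(76548 + T(12)*c(-4)) + R(225) = (76548 + (-34*√3)*(7 + (-4)²)) - 430*225² = (76548 + (-34*√3)*(7 + 16)) - 430*50625 = (76548 - 34*√3*23) - 21768750 = (76548 - 782*√3) - 21768750 = -21692202 - 782*√3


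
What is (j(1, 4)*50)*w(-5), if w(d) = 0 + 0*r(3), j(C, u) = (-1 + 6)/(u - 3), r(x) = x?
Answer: 0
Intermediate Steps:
j(C, u) = 5/(-3 + u)
w(d) = 0 (w(d) = 0 + 0*3 = 0 + 0 = 0)
(j(1, 4)*50)*w(-5) = ((5/(-3 + 4))*50)*0 = ((5/1)*50)*0 = ((5*1)*50)*0 = (5*50)*0 = 250*0 = 0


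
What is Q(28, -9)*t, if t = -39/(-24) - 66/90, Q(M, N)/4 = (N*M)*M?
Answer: -125832/5 ≈ -25166.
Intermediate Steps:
Q(M, N) = 4*N*M**2 (Q(M, N) = 4*((N*M)*M) = 4*((M*N)*M) = 4*(N*M**2) = 4*N*M**2)
t = 107/120 (t = -39*(-1/24) - 66*1/90 = 13/8 - 11/15 = 107/120 ≈ 0.89167)
Q(28, -9)*t = (4*(-9)*28**2)*(107/120) = (4*(-9)*784)*(107/120) = -28224*107/120 = -125832/5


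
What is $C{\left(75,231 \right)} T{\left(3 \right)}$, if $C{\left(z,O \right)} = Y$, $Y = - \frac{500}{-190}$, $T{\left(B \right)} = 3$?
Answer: $\frac{150}{19} \approx 7.8947$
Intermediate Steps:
$Y = \frac{50}{19}$ ($Y = \left(-500\right) \left(- \frac{1}{190}\right) = \frac{50}{19} \approx 2.6316$)
$C{\left(z,O \right)} = \frac{50}{19}$
$C{\left(75,231 \right)} T{\left(3 \right)} = \frac{50}{19} \cdot 3 = \frac{150}{19}$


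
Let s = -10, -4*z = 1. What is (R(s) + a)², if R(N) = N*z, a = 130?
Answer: 70225/4 ≈ 17556.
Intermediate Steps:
z = -¼ (z = -¼*1 = -¼ ≈ -0.25000)
R(N) = -N/4 (R(N) = N*(-¼) = -N/4)
(R(s) + a)² = (-¼*(-10) + 130)² = (5/2 + 130)² = (265/2)² = 70225/4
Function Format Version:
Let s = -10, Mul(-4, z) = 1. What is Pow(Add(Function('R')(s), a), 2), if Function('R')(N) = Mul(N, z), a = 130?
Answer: Rational(70225, 4) ≈ 17556.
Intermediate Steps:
z = Rational(-1, 4) (z = Mul(Rational(-1, 4), 1) = Rational(-1, 4) ≈ -0.25000)
Function('R')(N) = Mul(Rational(-1, 4), N) (Function('R')(N) = Mul(N, Rational(-1, 4)) = Mul(Rational(-1, 4), N))
Pow(Add(Function('R')(s), a), 2) = Pow(Add(Mul(Rational(-1, 4), -10), 130), 2) = Pow(Add(Rational(5, 2), 130), 2) = Pow(Rational(265, 2), 2) = Rational(70225, 4)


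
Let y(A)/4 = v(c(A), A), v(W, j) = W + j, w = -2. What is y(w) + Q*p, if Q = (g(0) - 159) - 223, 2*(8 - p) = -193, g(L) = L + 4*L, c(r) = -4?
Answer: -39943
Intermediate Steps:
g(L) = 5*L
p = 209/2 (p = 8 - 1/2*(-193) = 8 + 193/2 = 209/2 ≈ 104.50)
y(A) = -16 + 4*A (y(A) = 4*(-4 + A) = -16 + 4*A)
Q = -382 (Q = (5*0 - 159) - 223 = (0 - 159) - 223 = -159 - 223 = -382)
y(w) + Q*p = (-16 + 4*(-2)) - 382*209/2 = (-16 - 8) - 39919 = -24 - 39919 = -39943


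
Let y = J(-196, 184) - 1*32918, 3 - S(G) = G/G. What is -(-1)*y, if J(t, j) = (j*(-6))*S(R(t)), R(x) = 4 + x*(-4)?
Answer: -35126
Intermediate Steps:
R(x) = 4 - 4*x
S(G) = 2 (S(G) = 3 - G/G = 3 - 1*1 = 3 - 1 = 2)
J(t, j) = -12*j (J(t, j) = (j*(-6))*2 = -6*j*2 = -12*j)
y = -35126 (y = -12*184 - 1*32918 = -2208 - 32918 = -35126)
-(-1)*y = -(-1)*(-35126) = -1*35126 = -35126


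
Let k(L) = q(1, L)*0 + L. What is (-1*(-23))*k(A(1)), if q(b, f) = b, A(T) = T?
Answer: 23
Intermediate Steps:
k(L) = L (k(L) = 1*0 + L = 0 + L = L)
(-1*(-23))*k(A(1)) = -1*(-23)*1 = 23*1 = 23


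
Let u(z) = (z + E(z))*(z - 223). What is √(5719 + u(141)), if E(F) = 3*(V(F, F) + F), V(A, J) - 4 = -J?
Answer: I*√6827 ≈ 82.626*I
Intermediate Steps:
V(A, J) = 4 - J
E(F) = 12 (E(F) = 3*((4 - F) + F) = 3*4 = 12)
u(z) = (-223 + z)*(12 + z) (u(z) = (z + 12)*(z - 223) = (12 + z)*(-223 + z) = (-223 + z)*(12 + z))
√(5719 + u(141)) = √(5719 + (-2676 + 141² - 211*141)) = √(5719 + (-2676 + 19881 - 29751)) = √(5719 - 12546) = √(-6827) = I*√6827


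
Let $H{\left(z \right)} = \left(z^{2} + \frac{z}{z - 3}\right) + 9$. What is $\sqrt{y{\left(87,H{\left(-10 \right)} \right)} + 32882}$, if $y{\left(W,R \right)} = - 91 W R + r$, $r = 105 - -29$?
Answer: $i \sqrt{836027} \approx 914.34 i$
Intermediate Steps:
$r = 134$ ($r = 105 + 29 = 134$)
$H{\left(z \right)} = 9 + z^{2} + \frac{z}{-3 + z}$ ($H{\left(z \right)} = \left(z^{2} + \frac{z}{-3 + z}\right) + 9 = 9 + z^{2} + \frac{z}{-3 + z}$)
$y{\left(W,R \right)} = 134 - 91 R W$ ($y{\left(W,R \right)} = - 91 W R + 134 = - 91 R W + 134 = 134 - 91 R W$)
$\sqrt{y{\left(87,H{\left(-10 \right)} \right)} + 32882} = \sqrt{\left(134 - 91 \frac{-27 + \left(-10\right)^{3} - 3 \left(-10\right)^{2} + 10 \left(-10\right)}{-3 - 10} \cdot 87\right) + 32882} = \sqrt{\left(134 - 91 \frac{-27 - 1000 - 300 - 100}{-13} \cdot 87\right) + 32882} = \sqrt{\left(134 - 91 \left(- \frac{-27 - 1000 - 300 - 100}{13}\right) 87\right) + 32882} = \sqrt{\left(134 - 91 \left(\left(- \frac{1}{13}\right) \left(-1427\right)\right) 87\right) + 32882} = \sqrt{\left(134 - 9989 \cdot 87\right) + 32882} = \sqrt{\left(134 - 869043\right) + 32882} = \sqrt{-868909 + 32882} = \sqrt{-836027} = i \sqrt{836027}$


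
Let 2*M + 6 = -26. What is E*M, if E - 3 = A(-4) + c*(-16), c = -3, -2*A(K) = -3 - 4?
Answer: -872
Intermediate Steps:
M = -16 (M = -3 + (½)*(-26) = -3 - 13 = -16)
A(K) = 7/2 (A(K) = -(-3 - 4)/2 = -½*(-7) = 7/2)
E = 109/2 (E = 3 + (7/2 - 3*(-16)) = 3 + (7/2 + 48) = 3 + 103/2 = 109/2 ≈ 54.500)
E*M = (109/2)*(-16) = -872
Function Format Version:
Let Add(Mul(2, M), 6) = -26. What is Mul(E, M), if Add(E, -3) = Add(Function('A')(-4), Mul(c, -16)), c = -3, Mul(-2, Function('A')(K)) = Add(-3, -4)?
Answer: -872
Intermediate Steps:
M = -16 (M = Add(-3, Mul(Rational(1, 2), -26)) = Add(-3, -13) = -16)
Function('A')(K) = Rational(7, 2) (Function('A')(K) = Mul(Rational(-1, 2), Add(-3, -4)) = Mul(Rational(-1, 2), -7) = Rational(7, 2))
E = Rational(109, 2) (E = Add(3, Add(Rational(7, 2), Mul(-3, -16))) = Add(3, Add(Rational(7, 2), 48)) = Add(3, Rational(103, 2)) = Rational(109, 2) ≈ 54.500)
Mul(E, M) = Mul(Rational(109, 2), -16) = -872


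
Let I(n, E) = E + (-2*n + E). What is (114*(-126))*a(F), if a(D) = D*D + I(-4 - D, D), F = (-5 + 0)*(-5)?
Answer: -10528812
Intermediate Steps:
F = 25 (F = -5*(-5) = 25)
I(n, E) = -2*n + 2*E (I(n, E) = E + (E - 2*n) = -2*n + 2*E)
a(D) = 8 + D² + 4*D (a(D) = D*D + (-2*(-4 - D) + 2*D) = D² + ((8 + 2*D) + 2*D) = D² + (8 + 4*D) = 8 + D² + 4*D)
(114*(-126))*a(F) = (114*(-126))*(8 + 25² + 4*25) = -14364*(8 + 625 + 100) = -14364*733 = -10528812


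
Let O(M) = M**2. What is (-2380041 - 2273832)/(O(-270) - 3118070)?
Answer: 4653873/3045170 ≈ 1.5283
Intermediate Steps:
(-2380041 - 2273832)/(O(-270) - 3118070) = (-2380041 - 2273832)/((-270)**2 - 3118070) = -4653873/(72900 - 3118070) = -4653873/(-3045170) = -4653873*(-1/3045170) = 4653873/3045170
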